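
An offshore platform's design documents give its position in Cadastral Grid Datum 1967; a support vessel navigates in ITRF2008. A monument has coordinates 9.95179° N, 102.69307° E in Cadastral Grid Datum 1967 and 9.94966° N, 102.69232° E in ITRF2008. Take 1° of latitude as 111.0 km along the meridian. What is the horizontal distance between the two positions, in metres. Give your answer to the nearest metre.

Δφ = 9.94966° − 9.95179° = -0.00213°; Δλ = 102.69232° − 102.69307° = -0.00075°.
ΔN = Δφ × 111000 = -236.4 m; ΔE = Δλ × 111000 × cos(9.95179°) = -0.00075 × 111000 × 0.984954 = -82.0 m.
Distance = √(ΔE² + ΔN²) = √((-82.0)² + (-236.4)²) = 250.2 m.

250 m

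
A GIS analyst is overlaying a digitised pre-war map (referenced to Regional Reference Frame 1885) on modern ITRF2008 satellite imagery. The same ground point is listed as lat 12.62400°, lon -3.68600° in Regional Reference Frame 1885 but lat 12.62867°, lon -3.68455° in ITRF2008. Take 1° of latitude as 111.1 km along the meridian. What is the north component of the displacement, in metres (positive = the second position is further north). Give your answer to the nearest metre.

ΔN = 519 m

Δφ = 12.62867° − 12.62400° = +0.00467°; Δλ = -3.68455° − -3.68600° = +0.00145°.
ΔN = Δφ × 111100 = 518.8 m; ΔE = Δλ × 111100 × cos(12.62400°) = +0.00145 × 111100 × 0.975825 = 157.2 m.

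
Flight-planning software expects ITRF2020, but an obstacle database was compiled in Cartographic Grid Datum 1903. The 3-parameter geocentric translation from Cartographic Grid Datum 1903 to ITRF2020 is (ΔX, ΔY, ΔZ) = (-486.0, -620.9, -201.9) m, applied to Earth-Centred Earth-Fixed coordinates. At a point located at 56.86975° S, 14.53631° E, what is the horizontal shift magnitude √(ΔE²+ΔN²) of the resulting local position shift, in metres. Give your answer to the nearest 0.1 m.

The local east axis at (φ, λ) is (−sin λ, cos λ, 0), so ΔE = −sin(14.53631°)·(-486.0) + cos(14.53631°)·(-620.9) = -479.04 m.
The local north axis is (−sin φ cos λ, −sin φ sin λ, cos φ), giving ΔN = -393.963 − 130.507 − 110.347 = -634.82 m.
Horizontal magnitude = √(ΔE² + ΔN²) = √((-479.04)² + (-634.82)²) = 795.28 m.

795.3 m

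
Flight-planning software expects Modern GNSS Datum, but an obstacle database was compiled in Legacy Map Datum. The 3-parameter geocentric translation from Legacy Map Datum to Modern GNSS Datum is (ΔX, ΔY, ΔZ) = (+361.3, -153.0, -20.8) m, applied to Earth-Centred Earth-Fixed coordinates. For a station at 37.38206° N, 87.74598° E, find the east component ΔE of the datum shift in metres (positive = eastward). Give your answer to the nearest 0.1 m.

At φ = 37.38206°, λ = 87.74598°: sin φ = 0.607127, cos φ = 0.794605, sin λ = 0.999226, cos λ = 0.039330.
ΔE = −sin λ·ΔX + cos λ·ΔY = −(0.999226)·(361.3) + (0.039330)·(-153.0) = -367.04 m.

ΔE = -367.0 m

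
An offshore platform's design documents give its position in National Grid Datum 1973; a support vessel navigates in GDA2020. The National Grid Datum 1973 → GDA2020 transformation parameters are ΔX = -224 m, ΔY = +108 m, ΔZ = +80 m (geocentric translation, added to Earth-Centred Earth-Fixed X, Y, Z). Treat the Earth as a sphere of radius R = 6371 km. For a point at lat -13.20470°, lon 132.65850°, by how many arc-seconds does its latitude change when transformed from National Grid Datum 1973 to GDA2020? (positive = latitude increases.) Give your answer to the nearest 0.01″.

sin φ = -0.228431, cos φ = 0.973560, sin λ = 0.735406, cos λ = -0.677627.
North component: ΔN = −sin φ cos λ·ΔX − sin φ sin λ·ΔY + cos φ·ΔZ = −(-0.228431)(-0.677627)(-224) − (-0.228431)(0.735406)(108) + (0.973560)(80) = 130.70 m.
1° of latitude spans πR/180 = 111195 m, so Δφ = 130.70 / 111195 × 3600 = 4.232″.

Δφ = 4.23″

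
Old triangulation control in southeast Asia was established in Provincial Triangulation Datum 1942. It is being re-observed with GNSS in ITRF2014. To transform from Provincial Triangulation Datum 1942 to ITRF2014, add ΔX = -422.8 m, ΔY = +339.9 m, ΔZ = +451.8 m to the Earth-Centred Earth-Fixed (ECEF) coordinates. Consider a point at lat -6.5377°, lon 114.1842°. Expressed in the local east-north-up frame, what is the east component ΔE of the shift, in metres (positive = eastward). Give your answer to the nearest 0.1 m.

ΔE = 246.4 m

At φ = -6.5377°, λ = 114.1842°: sin φ = -0.113857, cos φ = 0.993497, sin λ = 0.912233, cos λ = -0.409671.
ΔE = −sin λ·ΔX + cos λ·ΔY = −(0.912233)·(-422.8) + (-0.409671)·(339.9) = 246.44 m.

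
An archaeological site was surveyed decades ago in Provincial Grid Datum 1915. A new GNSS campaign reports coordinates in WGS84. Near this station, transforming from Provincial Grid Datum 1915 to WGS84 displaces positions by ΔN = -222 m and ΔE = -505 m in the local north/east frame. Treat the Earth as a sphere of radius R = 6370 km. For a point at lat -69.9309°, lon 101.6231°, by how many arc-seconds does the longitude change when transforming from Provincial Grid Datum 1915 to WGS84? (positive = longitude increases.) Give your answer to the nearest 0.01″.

Δλ = -47.65″

At latitude -69.9309°, cos φ = 0.343153.
One radian of longitude at latitude φ spans R cos φ, so Δλ = ΔE / (R cos φ) = -505.0 / (6370000 × 0.343153) = -2.3103e-04 rad = -47.653″.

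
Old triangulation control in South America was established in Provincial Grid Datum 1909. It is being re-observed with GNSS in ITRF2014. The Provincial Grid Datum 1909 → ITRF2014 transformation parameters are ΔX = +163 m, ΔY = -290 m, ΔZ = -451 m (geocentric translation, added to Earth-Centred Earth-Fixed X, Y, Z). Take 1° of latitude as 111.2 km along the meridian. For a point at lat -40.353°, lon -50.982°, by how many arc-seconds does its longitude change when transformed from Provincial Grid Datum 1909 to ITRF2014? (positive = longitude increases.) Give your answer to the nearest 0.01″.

Δλ = -2.38″

sin φ = -0.647495, cos φ = 0.762070, sin λ = -0.776948, cos λ = 0.629565.
East component: ΔE = −sin λ·ΔX + cos λ·ΔY = −(-0.776948)(163) + (0.629565)(-290) = -55.93 m.
1° of latitude spans 111200 m; at latitude φ, 1° of longitude spans that × cos φ = 84742.2 m, so Δλ = -55.93 / 84742.2 × 3600 = -2.376″.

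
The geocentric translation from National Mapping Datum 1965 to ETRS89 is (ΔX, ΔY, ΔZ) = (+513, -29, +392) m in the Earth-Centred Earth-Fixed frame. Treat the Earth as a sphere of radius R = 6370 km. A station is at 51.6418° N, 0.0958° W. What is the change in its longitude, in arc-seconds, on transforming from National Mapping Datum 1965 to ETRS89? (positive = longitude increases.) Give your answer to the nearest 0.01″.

Δλ = -1.47″

sin φ = 0.784146, cos φ = 0.620576, sin λ = -0.001672, cos λ = 0.999999.
East component: ΔE = −sin λ·ΔX + cos λ·ΔY = −(-0.001672)(513) + (0.999999)(-29) = -28.14 m.
1° of latitude spans πR/180 = 111177 m; at latitude φ, 1° of longitude spans that × cos φ = 68994.1 m, so Δλ = -28.14 / 68994.1 × 3600 = -1.468″.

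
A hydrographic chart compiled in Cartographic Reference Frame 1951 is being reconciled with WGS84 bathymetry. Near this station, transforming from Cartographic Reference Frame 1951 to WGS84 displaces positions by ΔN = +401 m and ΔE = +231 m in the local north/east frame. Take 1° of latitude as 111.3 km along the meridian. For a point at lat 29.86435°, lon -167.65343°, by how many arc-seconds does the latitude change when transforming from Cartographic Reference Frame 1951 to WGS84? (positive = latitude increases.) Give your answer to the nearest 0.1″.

1° of latitude = 111.3 km, so Δφ = 401.0 / 111300 = 0.0036029° = 12.970″.

Δφ = 13.0″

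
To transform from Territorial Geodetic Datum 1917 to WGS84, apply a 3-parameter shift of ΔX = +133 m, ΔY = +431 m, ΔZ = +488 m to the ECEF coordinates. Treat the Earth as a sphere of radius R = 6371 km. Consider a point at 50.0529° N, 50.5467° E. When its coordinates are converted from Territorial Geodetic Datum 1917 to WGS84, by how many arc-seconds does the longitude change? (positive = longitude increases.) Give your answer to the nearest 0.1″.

sin φ = 0.766638, cos φ = 0.642080, sin λ = 0.772143, cos λ = 0.635449.
East component: ΔE = −sin λ·ΔX + cos λ·ΔY = −(0.772143)(133) + (0.635449)(431) = 171.18 m.
1° of latitude spans πR/180 = 111195 m; at latitude φ, 1° of longitude spans that × cos φ = 71396.0 m, so Δλ = 171.18 / 71396.0 × 3600 = 8.632″.

Δλ = 8.6″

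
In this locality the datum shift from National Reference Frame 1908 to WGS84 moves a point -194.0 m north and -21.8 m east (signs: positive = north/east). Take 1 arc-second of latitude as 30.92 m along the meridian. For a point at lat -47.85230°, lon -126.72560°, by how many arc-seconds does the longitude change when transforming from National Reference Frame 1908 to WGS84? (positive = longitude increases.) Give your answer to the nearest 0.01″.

At latitude -47.85230°, cos φ = 0.671044.
1″ of longitude at this latitude = 30.92 × cos φ = 20.7487 m, so Δλ = -21.8 / 20.7487 = -1.051″.

Δλ = -1.05″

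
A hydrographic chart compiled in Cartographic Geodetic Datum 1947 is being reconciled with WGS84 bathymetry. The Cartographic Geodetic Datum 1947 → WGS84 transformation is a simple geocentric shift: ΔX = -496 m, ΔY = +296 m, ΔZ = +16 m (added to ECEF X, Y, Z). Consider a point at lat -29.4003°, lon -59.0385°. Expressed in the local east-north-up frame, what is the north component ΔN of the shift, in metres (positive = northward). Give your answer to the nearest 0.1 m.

At φ = -29.4003°, λ = -59.0385°: sin φ = -0.490908, cos φ = 0.871211, sin λ = -0.857513, cos λ = 0.514462.
ΔN = −sin φ cos λ·ΔX − sin φ sin λ·ΔY + cos φ·ΔZ = −(-0.490908)(0.514462)(-496) − (-0.490908)(-0.857513)(296) + (0.871211)(16) = -235.93 m.

ΔN = -235.9 m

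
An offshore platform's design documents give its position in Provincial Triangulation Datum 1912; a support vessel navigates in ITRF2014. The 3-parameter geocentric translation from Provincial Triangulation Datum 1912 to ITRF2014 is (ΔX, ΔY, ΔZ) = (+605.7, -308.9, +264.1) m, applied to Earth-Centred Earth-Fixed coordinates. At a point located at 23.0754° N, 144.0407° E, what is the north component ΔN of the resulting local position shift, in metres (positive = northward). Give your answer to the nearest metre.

ΔN = 506 m

At φ = 23.0754°, λ = 144.0407°: sin φ = 0.391942, cos φ = 0.919990, sin λ = 0.587210, cos λ = -0.809434.
ΔN = −sin φ cos λ·ΔX − sin φ sin λ·ΔY + cos φ·ΔZ = −(0.391942)(-0.809434)(605.7) − (0.391942)(0.587210)(-308.9) + (0.919990)(264.1) = 506.22 m.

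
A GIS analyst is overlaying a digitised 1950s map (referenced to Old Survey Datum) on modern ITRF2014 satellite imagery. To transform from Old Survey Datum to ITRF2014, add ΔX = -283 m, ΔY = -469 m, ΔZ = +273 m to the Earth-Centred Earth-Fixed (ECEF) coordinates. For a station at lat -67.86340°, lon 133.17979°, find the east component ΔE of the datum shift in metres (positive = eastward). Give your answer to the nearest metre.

The local east axis at (φ, λ) is (−sin λ, cos λ, 0), so ΔE = −sin(133.17979°)·(-283) + cos(133.17979°)·(-469) = 527.30 m.

ΔE = 527 m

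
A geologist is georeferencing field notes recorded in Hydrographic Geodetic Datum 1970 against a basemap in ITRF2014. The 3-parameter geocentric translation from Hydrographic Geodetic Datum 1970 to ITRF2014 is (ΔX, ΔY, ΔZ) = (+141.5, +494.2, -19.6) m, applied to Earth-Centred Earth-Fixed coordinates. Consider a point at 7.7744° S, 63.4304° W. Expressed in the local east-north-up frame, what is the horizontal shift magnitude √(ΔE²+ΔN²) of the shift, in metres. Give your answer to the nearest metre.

355 m

The local east axis at (φ, λ) is (−sin λ, cos λ, 0), so ΔE = −sin(-63.4304°)·141.5 + cos(-63.4304°)·494.2 = 347.60 m.
The local north axis is (−sin φ cos λ, −sin φ sin λ, cos φ), giving ΔN = 8.562 − 59.792 − 19.420 = -70.65 m.
Horizontal magnitude = √(ΔE² + ΔN²) = √(347.60² + (-70.65)²) = 354.71 m.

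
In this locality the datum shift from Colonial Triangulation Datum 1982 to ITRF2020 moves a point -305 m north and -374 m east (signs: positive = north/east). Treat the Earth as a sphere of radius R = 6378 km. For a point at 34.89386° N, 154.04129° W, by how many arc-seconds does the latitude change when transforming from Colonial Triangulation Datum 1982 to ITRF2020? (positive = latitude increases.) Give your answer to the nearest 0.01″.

On a sphere of radius R, 1 rad of latitude = R, so Δφ = ΔN / R = -305.0 / 6378000 = -4.7821e-05 rad = -9.864″.

Δφ = -9.86″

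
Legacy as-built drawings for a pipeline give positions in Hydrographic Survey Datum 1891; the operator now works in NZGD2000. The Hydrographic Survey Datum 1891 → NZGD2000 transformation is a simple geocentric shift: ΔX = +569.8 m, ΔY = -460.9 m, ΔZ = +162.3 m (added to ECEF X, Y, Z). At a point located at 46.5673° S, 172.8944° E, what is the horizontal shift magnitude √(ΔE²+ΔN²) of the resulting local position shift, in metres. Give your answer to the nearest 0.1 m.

At φ = -46.5673°, λ = 172.8944°: sin φ = -0.726182, cos φ = 0.687502, sin λ = 0.123698, cos λ = -0.992320.
ΔE = −sin λ·ΔX + cos λ·ΔY = −(0.123698)·(569.8) + (-0.992320)·(-460.9) = 386.88 m.
ΔN = −sin φ cos λ·ΔX − sin φ sin λ·ΔY + cos φ·ΔZ = −(-0.726182)(-0.992320)(569.8) − (-0.726182)(0.123698)(-460.9) + (0.687502)(162.3) = -340.42 m.
Horizontal magnitude = √(ΔE² + ΔN²) = √(386.88² + (-340.42)²) = 515.33 m.

515.3 m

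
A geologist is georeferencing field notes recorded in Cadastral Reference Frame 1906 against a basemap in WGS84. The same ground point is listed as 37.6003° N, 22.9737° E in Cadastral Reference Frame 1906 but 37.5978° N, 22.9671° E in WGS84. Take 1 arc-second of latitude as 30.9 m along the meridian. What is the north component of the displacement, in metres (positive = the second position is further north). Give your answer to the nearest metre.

ΔN = -278 m

Δφ = 37.5978° − 37.6003° = -0.0025°; Δλ = 22.9671° − 22.9737° = -0.0066°.
1° of latitude = 3600 × 30.90 = 111240 m.
ΔN = Δφ × 111240 = -278.1 m; ΔE = Δλ × 111240 × cos(37.6003°) = -0.0066 × 111240 × 0.792286 = -581.7 m.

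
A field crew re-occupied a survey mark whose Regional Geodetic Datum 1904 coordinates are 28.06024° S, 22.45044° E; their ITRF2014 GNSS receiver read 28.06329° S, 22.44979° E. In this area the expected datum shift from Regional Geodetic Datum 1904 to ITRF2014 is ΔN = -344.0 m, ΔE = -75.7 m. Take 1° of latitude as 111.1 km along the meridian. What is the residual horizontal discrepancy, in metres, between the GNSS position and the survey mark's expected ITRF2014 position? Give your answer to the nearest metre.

13 m

Observed coordinate differences: Δφ = -0.00305°, Δλ = -0.00065°.
Converting to metres (1° lat = 111100 m, cos φ = 0.882454): observed ΔN = -338.9 m, observed ΔE = -63.7 m.
Subtracting the expected shift leaves a residual of -338.9 − (-344.0) = 5.1 m north and -63.7 − (-75.7) = 12.0 m east.
Residual distance = √(5.1² + 12.0²) = 13.0 m.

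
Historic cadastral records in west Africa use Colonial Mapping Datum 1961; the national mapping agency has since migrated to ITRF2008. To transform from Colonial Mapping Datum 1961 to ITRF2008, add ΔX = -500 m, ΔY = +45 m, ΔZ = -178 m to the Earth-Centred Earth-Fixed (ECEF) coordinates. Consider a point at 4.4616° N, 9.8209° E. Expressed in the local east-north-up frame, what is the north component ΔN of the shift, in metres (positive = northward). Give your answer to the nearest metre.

The local north axis is (−sin φ cos λ, −sin φ sin λ, cos φ), giving ΔN = 38.325 − 0.597 − 177.461 = -139.73 m.

ΔN = -140 m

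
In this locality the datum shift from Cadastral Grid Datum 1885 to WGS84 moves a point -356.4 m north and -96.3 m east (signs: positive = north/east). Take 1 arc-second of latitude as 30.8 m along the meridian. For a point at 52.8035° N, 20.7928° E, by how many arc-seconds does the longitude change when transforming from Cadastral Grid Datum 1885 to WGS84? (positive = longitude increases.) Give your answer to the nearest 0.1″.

Δλ = -5.2″

At latitude 52.8035°, cos φ = 0.604550.
1″ of longitude at this latitude = 30.80 × cos φ = 18.6202 m, so Δλ = -96.3 / 18.6202 = -5.172″.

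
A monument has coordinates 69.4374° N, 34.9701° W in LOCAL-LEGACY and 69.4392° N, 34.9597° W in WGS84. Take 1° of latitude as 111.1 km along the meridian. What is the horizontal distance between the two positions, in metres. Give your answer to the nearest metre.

Δφ = 69.4392° − 69.4374° = +0.0018°; Δλ = -34.9597° − -34.9701° = +0.0104°.
ΔN = Δφ × 111100 = 200.0 m; ΔE = Δλ × 111100 × cos(69.4374°) = +0.0104 × 111100 × 0.351231 = 405.8 m.
Distance = √(ΔE² + ΔN²) = √(405.8² + 200.0²) = 452.4 m.

452 m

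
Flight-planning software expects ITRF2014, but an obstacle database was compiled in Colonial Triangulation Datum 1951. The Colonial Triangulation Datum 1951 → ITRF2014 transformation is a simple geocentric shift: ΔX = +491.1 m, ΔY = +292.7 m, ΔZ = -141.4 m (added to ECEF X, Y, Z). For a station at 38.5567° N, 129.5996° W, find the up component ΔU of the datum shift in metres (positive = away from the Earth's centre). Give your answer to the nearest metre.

The local up (radial) axis is (cos φ cos λ, cos φ sin λ, sin φ), giving ΔU = -244.792 − 176.363 − 88.133 = -509.29 m.

ΔU = -509 m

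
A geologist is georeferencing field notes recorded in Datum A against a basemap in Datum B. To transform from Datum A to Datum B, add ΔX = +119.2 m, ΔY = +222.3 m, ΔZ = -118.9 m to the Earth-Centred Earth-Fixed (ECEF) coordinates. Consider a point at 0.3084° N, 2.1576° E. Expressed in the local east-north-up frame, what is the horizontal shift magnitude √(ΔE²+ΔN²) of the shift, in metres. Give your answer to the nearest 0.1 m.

The local east axis at (φ, λ) is (−sin λ, cos λ, 0), so ΔE = −sin(2.1576°)·119.2 + cos(2.1576°)·222.3 = 217.65 m.
The local north axis is (−sin φ cos λ, −sin φ sin λ, cos φ), giving ΔN = -0.641 − 0.045 − 118.898 = -119.58 m.
Horizontal magnitude = √(ΔE² + ΔN²) = √(217.65² + (-119.58)²) = 248.34 m.

248.3 m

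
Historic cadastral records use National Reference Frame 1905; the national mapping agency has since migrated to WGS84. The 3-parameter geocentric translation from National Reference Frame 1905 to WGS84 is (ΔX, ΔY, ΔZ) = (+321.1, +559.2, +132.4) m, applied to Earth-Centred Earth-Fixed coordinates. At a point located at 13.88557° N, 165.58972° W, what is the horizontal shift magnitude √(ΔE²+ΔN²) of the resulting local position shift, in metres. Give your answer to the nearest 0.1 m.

At φ = 13.88557°, λ = -165.58972°: sin φ = 0.239984, cos φ = 0.970777, sin λ = -0.248864, cos λ = -0.968539.
ΔE = −sin λ·ΔX + cos λ·ΔY = −(-0.248864)·(321.1) + (-0.968539)·(559.2) = -461.70 m.
ΔN = −sin φ cos λ·ΔX − sin φ sin λ·ΔY + cos φ·ΔZ = −(0.239984)(-0.968539)(321.1) − (0.239984)(-0.248864)(559.2) + (0.970777)(132.4) = 236.56 m.
Horizontal magnitude = √(ΔE² + ΔN²) = √((-461.70)² + 236.56²) = 518.77 m.

518.8 m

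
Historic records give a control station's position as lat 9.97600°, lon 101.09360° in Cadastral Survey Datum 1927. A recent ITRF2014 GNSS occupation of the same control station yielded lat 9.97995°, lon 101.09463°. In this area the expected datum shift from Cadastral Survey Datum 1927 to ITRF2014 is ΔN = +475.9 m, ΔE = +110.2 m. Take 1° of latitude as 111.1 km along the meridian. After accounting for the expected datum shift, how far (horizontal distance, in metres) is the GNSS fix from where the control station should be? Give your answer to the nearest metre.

37 m

Observed coordinate differences: Δφ = +0.00395°, Δλ = +0.00103°.
Converting to metres (1° lat = 111100 m, cos φ = 0.984880): observed ΔN = 438.8 m, observed ΔE = 112.7 m.
Subtracting the expected shift leaves a residual of 438.8 − (475.9) = -37.1 m north and 112.7 − (110.2) = 2.5 m east.
Residual distance = √((-37.1)² + 2.5²) = 37.1 m.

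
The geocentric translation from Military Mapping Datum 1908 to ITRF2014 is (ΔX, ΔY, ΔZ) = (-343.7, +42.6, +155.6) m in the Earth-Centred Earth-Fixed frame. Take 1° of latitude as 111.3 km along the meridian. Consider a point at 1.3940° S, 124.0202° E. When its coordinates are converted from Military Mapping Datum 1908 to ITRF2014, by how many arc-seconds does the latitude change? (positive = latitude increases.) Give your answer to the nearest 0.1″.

Δφ = 5.2″

sin φ = -0.024327, cos φ = 0.999704, sin λ = 0.828840, cos λ = -0.559485.
North component: ΔN = −sin φ cos λ·ΔX − sin φ sin λ·ΔY + cos φ·ΔZ = −(-0.024327)(-0.559485)(-343.7) − (-0.024327)(0.828840)(42.6) + (0.999704)(155.6) = 161.09 m.
1° of latitude spans 111300 m, so Δφ = 161.09 / 111300 × 3600 = 5.210″.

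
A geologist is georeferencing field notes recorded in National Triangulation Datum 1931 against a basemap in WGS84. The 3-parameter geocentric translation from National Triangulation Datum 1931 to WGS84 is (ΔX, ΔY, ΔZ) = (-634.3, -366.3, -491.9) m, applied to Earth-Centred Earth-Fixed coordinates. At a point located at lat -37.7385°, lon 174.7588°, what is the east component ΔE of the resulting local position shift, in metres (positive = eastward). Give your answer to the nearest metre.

The local east axis at (φ, λ) is (−sin λ, cos λ, 0), so ΔE = −sin(174.7588°)·(-634.3) + cos(174.7588°)·(-366.3) = 422.71 m.

ΔE = 423 m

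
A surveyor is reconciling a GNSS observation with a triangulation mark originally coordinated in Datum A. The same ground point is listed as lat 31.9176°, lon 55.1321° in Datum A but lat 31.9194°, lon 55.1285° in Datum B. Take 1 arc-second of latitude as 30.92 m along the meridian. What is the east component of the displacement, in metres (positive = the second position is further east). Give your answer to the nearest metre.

ΔE = -340 m

Δφ = 31.9194° − 31.9176° = +0.0018°; Δλ = 55.1285° − 55.1321° = -0.0036°.
1° of latitude = 3600 × 30.92 = 111312 m.
ΔN = Δφ × 111312 = 200.4 m; ΔE = Δλ × 111312 × cos(31.9176°) = -0.0036 × 111312 × 0.848809 = -340.1 m.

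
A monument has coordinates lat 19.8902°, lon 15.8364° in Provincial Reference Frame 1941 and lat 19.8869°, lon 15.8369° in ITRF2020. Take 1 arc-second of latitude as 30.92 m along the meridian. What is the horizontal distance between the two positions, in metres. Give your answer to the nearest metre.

Δφ = 19.8869° − 19.8902° = -0.0033°; Δλ = 15.8369° − 15.8364° = +0.0005°.
1° of latitude = 3600 × 30.92 = 111312 m.
ΔN = Δφ × 111312 = -367.3 m; ΔE = Δλ × 111312 × cos(19.8902°) = +0.0005 × 111312 × 0.940346 = 52.3 m.
Distance = √(ΔE² + ΔN²) = √(52.3² + (-367.3)²) = 371.0 m.

371 m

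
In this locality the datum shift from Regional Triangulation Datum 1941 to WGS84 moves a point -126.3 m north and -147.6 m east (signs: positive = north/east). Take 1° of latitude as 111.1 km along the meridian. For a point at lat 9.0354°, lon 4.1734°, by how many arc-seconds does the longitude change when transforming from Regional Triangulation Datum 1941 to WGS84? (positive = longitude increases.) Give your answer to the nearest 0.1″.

Δλ = -4.8″

At latitude 9.0354°, cos φ = 0.987591.
1° of longitude at this latitude = 111.1 × cos φ = 109.72 km, so Δλ = -147.6 / 109721.4 = -0.0013452° = -4.843″.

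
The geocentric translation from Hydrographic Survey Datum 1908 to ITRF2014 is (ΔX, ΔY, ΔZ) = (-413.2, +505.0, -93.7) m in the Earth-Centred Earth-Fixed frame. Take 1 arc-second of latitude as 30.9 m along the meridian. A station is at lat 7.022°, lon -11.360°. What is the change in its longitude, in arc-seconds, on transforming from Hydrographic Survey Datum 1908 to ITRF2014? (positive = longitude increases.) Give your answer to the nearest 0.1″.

Δλ = 13.5″

sin φ = 0.122250, cos φ = 0.992499, sin λ = -0.196973, cos λ = 0.980409.
East component: ΔE = −sin λ·ΔX + cos λ·ΔY = −(-0.196973)(-413.2) + (0.980409)(505.0) = 413.72 m.
1° of latitude spans 3600 × 30.90 = 111240 m; at latitude φ, 1° of longitude spans that × cos φ = 110405.6 m, so Δλ = 413.72 / 110405.6 × 3600 = 13.490″.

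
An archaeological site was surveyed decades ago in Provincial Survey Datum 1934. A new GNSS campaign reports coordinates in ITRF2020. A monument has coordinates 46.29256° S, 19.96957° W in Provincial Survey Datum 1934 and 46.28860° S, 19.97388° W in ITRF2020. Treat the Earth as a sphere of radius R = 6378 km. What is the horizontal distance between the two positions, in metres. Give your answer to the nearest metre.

552 m

Δφ = -46.28860° − -46.29256° = +0.00396°; Δλ = -19.97388° − -19.96957° = -0.00431°.
1° along a meridian = πR/180 = 111317 m.
ΔN = Δφ × 111317 = 440.8 m; ΔE = Δλ × 111317 × cos(-46.29256°) = -0.00431 × 111317 × 0.690976 = -331.5 m.
Distance = √(ΔE² + ΔN²) = √((-331.5)² + 440.8²) = 551.6 m.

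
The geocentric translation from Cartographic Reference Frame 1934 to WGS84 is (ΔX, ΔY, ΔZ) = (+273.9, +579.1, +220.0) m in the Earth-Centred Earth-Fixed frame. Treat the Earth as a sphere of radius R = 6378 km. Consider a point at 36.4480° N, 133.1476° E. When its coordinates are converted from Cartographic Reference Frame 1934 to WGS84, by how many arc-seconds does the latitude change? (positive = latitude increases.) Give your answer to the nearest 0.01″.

Δφ = 1.20″

sin φ = 0.594093, cos φ = 0.804396, sin λ = 0.729594, cos λ = -0.683880.
North component: ΔN = −sin φ cos λ·ΔX − sin φ sin λ·ΔY + cos φ·ΔZ = −(0.594093)(-0.683880)(273.9) − (0.594093)(0.729594)(579.1) + (0.804396)(220.0) = 37.24 m.
1° of latitude spans πR/180 = 111317 m, so Δφ = 37.24 / 111317 × 3600 = 1.204″.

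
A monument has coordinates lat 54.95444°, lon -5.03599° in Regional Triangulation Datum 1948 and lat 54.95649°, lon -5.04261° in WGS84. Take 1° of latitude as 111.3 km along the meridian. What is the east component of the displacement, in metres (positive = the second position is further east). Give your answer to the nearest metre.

Δφ = 54.95649° − 54.95444° = +0.00205°; Δλ = -5.04261° − -5.03599° = -0.00662°.
ΔN = Δφ × 111300 = 228.2 m; ΔE = Δλ × 111300 × cos(54.95444°) = -0.00662 × 111300 × 0.574228 = -423.1 m.

ΔE = -423 m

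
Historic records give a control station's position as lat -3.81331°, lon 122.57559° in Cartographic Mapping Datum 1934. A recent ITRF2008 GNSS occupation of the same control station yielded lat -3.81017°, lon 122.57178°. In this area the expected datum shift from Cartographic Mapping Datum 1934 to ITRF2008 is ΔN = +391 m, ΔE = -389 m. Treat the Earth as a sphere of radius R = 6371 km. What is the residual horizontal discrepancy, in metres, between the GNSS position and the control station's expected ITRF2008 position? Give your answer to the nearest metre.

54 m

Observed coordinate differences: Δφ = +0.00314°, Δλ = -0.00381°.
Converting to metres (1° lat = 111195 m, cos φ = 0.997786): observed ΔN = 349.2 m, observed ΔE = -422.7 m.
Subtracting the expected shift leaves a residual of 349.2 − (391) = -41.8 m north and -422.7 − (-389) = -33.7 m east.
Residual distance = √((-41.8)² + (-33.7)²) = 53.7 m.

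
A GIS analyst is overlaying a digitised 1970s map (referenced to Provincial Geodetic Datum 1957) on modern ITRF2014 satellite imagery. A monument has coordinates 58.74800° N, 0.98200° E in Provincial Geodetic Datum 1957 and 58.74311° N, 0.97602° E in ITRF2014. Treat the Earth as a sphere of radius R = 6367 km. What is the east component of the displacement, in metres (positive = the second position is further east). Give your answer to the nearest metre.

Δφ = 58.74311° − 58.74800° = -0.00489°; Δλ = 0.97602° − 0.98200° = -0.00598°.
1° along a meridian = πR/180 = 111125 m.
ΔN = Δφ × 111125 = -543.4 m; ΔE = Δλ × 111125 × cos(58.74800°) = -0.00598 × 111125 × 0.518803 = -344.8 m.

ΔE = -345 m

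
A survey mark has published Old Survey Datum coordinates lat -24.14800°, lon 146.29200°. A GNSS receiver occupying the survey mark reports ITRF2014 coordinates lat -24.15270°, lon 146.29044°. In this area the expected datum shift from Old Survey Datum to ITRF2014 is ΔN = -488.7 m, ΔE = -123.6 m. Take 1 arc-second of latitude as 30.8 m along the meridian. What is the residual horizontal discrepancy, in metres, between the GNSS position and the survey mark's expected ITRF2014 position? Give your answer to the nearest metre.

Observed coordinate differences: Δφ = -0.00470°, Δλ = -0.00156°.
Converting to metres (1° lat = 110880 m, cos φ = 0.912492): observed ΔN = -521.1 m, observed ΔE = -157.8 m.
Subtracting the expected shift leaves a residual of -521.1 − (-488.7) = -32.4 m north and -157.8 − (-123.6) = -34.2 m east.
Residual distance = √((-32.4)² + (-34.2)²) = 47.2 m.

47 m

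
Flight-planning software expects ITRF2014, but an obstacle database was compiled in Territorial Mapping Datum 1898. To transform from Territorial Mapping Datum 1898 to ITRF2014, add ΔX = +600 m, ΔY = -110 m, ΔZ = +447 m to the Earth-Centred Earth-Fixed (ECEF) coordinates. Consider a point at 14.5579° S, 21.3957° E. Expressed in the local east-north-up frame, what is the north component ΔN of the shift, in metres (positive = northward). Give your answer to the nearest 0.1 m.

At φ = -14.5579°, λ = 21.3957°: sin φ = -0.251358, cos φ = 0.967894, sin λ = 0.364807, cos λ = 0.931083.
ΔN = −sin φ cos λ·ΔX − sin φ sin λ·ΔY + cos φ·ΔZ = −(-0.251358)(0.931083)(600) − (-0.251358)(0.364807)(-110) + (0.967894)(447) = 562.98 m.

ΔN = 563.0 m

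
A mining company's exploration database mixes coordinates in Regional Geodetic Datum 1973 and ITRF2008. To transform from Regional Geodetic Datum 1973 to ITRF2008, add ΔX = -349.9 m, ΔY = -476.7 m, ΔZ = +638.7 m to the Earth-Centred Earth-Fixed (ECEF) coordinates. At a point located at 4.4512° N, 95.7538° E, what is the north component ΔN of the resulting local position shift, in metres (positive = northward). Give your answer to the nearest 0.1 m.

At φ = 4.4512°, λ = 95.7538°: sin φ = 0.077610, cos φ = 0.996984, sin λ = 0.994962, cos λ = -0.100254.
ΔN = −sin φ cos λ·ΔX − sin φ sin λ·ΔY + cos φ·ΔZ = −(0.077610)(-0.100254)(-349.9) − (0.077610)(0.994962)(-476.7) + (0.996984)(638.7) = 670.86 m.

ΔN = 670.9 m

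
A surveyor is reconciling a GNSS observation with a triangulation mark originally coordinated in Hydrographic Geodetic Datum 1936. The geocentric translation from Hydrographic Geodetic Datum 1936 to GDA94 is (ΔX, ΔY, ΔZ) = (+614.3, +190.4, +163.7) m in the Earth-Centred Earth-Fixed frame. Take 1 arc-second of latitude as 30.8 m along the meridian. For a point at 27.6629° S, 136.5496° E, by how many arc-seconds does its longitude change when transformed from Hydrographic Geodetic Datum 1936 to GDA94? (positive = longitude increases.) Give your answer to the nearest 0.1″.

Δλ = -20.6″

sin φ = -0.464269, cos φ = 0.885694, sin λ = 0.687726, cos λ = -0.725970.
East component: ΔE = −sin λ·ΔX + cos λ·ΔY = −(0.687726)(614.3) + (-0.725970)(190.4) = -560.69 m.
1° of latitude spans 3600 × 30.80 = 110880 m; at latitude φ, 1° of longitude spans that × cos φ = 98205.8 m, so Δλ = -560.69 / 98205.8 × 3600 = -20.554″.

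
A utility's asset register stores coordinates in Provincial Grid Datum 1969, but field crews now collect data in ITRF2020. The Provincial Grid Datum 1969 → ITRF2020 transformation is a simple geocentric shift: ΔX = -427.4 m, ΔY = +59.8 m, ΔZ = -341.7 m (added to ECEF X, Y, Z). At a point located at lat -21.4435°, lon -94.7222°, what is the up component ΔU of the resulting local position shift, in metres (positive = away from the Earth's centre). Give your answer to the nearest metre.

At φ = -21.4435°, λ = -94.7222°: sin φ = -0.365584, cos φ = 0.930779, sin λ = -0.996606, cos λ = -0.082325.
ΔU = cos φ cos λ·ΔX + cos φ sin λ·ΔY + sin φ·ΔZ = (0.930779)(-0.082325)(-427.4) + (0.930779)(-0.996606)(59.8) + (-0.365584)(-341.7) = 102.20 m.

ΔU = 102 m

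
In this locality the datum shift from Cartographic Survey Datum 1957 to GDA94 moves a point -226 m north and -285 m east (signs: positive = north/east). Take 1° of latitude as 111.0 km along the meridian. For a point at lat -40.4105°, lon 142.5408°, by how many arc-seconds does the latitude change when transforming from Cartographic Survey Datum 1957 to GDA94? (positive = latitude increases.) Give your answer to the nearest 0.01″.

1° of latitude = 111.0 km, so Δφ = -226.0 / 111000 = -0.0020360° = -7.330″.

Δφ = -7.33″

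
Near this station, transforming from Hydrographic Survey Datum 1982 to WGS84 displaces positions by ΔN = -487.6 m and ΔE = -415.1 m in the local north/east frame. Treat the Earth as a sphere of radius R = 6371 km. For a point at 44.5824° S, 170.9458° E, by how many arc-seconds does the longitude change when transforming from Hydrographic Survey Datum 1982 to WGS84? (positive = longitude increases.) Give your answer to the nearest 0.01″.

At latitude -44.5824°, cos φ = 0.712242.
One radian of longitude at latitude φ spans R cos φ, so Δλ = ΔE / (R cos φ) = -415.1 / (6371000 × 0.712242) = -9.1478e-05 rad = -18.869″.

Δλ = -18.87″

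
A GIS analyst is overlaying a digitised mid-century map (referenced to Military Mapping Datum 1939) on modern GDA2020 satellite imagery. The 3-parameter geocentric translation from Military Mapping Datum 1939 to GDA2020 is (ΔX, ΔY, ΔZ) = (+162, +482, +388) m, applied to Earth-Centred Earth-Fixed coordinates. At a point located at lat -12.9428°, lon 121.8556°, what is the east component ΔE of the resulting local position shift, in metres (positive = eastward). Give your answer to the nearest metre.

At φ = -12.9428°, λ = 121.8556°: sin φ = -0.223978, cos φ = 0.974594, sin λ = 0.849381, cos λ = -0.527780.
ΔE = −sin λ·ΔX + cos λ·ΔY = −(0.849381)·(162) + (-0.527780)·(482) = -391.99 m.

ΔE = -392 m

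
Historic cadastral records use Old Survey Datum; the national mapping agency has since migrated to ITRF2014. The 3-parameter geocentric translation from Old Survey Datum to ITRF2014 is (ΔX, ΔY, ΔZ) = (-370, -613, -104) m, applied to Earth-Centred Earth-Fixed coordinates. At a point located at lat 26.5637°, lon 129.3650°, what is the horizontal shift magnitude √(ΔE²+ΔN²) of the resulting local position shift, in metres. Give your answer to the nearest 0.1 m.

675.0 m

The local east axis at (φ, λ) is (−sin λ, cos λ, 0), so ΔE = −sin(129.3650°)·(-370) + cos(129.3650°)·(-613) = 674.86 m.
The local north axis is (−sin φ cos λ, −sin φ sin λ, cos φ), giving ΔN = -104.945 + 211.935 − 93.022 = 13.97 m.
Horizontal magnitude = √(ΔE² + ΔN²) = √(674.86² + 13.97²) = 675.00 m.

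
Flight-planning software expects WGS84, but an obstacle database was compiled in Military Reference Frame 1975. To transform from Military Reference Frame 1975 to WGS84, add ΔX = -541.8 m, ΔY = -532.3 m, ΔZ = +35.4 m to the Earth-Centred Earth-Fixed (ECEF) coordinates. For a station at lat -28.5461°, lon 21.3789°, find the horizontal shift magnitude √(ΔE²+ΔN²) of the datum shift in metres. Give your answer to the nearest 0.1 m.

424.9 m

The local east axis at (φ, λ) is (−sin λ, cos λ, 0), so ΔE = −sin(21.3789°)·(-541.8) + cos(21.3789°)·(-532.3) = -298.17 m.
The local north axis is (−sin φ cos λ, −sin φ sin λ, cos φ), giving ΔN = -241.092 − 92.726 + 31.097 = -302.72 m.
Horizontal magnitude = √(ΔE² + ΔN²) = √((-298.17)² + (-302.72)²) = 424.91 m.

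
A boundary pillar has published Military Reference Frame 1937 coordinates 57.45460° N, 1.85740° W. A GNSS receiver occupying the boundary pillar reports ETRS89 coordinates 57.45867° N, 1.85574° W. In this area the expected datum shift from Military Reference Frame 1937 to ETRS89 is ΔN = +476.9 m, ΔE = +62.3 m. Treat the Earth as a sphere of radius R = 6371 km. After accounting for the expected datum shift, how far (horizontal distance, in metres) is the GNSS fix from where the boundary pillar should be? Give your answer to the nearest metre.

Observed coordinate differences: Δφ = +0.00407°, Δλ = +0.00166°.
Converting to metres (1° lat = 111195 m, cos φ = 0.537968): observed ΔN = 452.6 m, observed ΔE = 99.3 m.
Subtracting the expected shift leaves a residual of 452.6 − (476.9) = -24.3 m north and 99.3 − (62.3) = 37.0 m east.
Residual distance = √((-24.3)² + 37.0²) = 44.3 m.

44 m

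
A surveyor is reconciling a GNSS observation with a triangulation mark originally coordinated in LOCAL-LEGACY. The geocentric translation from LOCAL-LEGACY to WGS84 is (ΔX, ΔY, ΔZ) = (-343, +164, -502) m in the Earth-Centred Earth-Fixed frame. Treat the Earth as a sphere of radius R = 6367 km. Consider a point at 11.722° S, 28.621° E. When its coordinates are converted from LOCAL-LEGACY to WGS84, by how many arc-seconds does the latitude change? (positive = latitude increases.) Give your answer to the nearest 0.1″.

Δφ = -17.4″

sin φ = -0.203163, cos φ = 0.979145, sin λ = 0.479014, cos λ = 0.877807.
North component: ΔN = −sin φ cos λ·ΔX − sin φ sin λ·ΔY + cos φ·ΔZ = −(-0.203163)(0.877807)(-343) − (-0.203163)(0.479014)(164) + (0.979145)(-502) = -536.74 m.
1° of latitude spans πR/180 = 111125 m, so Δφ = -536.74 / 111125 × 3600 = -17.388″.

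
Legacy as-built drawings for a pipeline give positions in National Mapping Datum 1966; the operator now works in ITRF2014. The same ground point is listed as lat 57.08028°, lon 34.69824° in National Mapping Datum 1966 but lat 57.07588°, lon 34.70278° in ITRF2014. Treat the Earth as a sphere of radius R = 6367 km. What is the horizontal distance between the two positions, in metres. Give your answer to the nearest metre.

Δφ = 57.07588° − 57.08028° = -0.00440°; Δλ = 34.70278° − 34.69824° = +0.00454°.
1° along a meridian = πR/180 = 111125 m.
ΔN = Δφ × 111125 = -489.0 m; ΔE = Δλ × 111125 × cos(57.08028°) = +0.00454 × 111125 × 0.543463 = 274.2 m.
Distance = √(ΔE² + ΔN²) = √(274.2² + (-489.0)²) = 560.6 m.

561 m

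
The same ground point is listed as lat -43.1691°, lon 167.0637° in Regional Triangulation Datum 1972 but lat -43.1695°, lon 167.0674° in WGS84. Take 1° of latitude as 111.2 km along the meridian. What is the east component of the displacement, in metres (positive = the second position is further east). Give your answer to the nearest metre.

Δφ = -43.1695° − -43.1691° = -0.0004°; Δλ = 167.0674° − 167.0637° = +0.0037°.
ΔN = Δφ × 111200 = -44.5 m; ΔE = Δλ × 111200 × cos(-43.1691°) = +0.0037 × 111200 × 0.729338 = 300.1 m.

ΔE = 300 m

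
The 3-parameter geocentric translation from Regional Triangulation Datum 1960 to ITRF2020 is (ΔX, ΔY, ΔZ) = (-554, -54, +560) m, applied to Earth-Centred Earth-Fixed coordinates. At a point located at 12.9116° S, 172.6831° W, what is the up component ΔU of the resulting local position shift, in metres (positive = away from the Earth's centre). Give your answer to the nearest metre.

At φ = -12.9116°, λ = -172.6831°: sin φ = -0.223447, cos φ = 0.974716, sin λ = -0.127357, cos λ = -0.991857.
ΔU = cos φ cos λ·ΔX + cos φ sin λ·ΔY + sin φ·ΔZ = (0.974716)(-0.991857)(-554) + (0.974716)(-0.127357)(-54) + (-0.223447)(560) = 417.17 m.

ΔU = 417 m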